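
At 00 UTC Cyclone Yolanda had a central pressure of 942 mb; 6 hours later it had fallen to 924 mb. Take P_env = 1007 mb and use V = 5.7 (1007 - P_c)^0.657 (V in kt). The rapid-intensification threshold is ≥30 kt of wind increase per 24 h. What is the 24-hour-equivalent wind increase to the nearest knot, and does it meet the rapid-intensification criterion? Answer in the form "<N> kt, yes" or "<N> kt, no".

V₁: ΔP = 65, V ≈ 5.7 × 65^0.657 ≈ 88.50 kt.
V₂: ΔP = 83, V ≈ 5.7 × 83^0.657 ≈ 103.92 kt.
ΔV over 6 h = 15.42 kt → 24 h equivalent = 15.42 × 24/6 ≈ 61.68 kt.
62 kt ≥ 30 kt ⇒ rapid intensification.

62 kt, yes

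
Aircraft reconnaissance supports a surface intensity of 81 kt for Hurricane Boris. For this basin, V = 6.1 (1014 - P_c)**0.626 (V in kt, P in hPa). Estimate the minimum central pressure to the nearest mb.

ΔP = (V / 6.1)^(1/0.626) = (81/6.1)^1.597.
81/6.1 = 13.279; 13.279^1.597 ≈ 62.26 mb.
P_c = 1014 − 62.26 = 951.74 ≈ 952 mb.

952 mb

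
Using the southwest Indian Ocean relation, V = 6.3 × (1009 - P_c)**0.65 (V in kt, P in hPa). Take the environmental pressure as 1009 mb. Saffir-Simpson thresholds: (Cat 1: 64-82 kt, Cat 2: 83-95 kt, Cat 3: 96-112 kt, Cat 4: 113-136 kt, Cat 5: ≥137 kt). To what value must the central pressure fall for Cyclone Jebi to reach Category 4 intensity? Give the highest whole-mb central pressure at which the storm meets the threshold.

Category 4 begins at V = 113 kt.
Required ΔP = (113/6.3)^(1/0.65) = 17.937^1.538 ≈ 84.88 mb.
P_c ≤ 1009 − 84.88 = 924.12, so the highest integer P_c is 924 mb.

924 mb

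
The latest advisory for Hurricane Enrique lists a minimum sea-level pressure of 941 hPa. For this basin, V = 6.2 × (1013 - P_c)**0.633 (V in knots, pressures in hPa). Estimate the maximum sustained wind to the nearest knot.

ΔP = 1013 − 941 = 72 hPa.
72^0.633 ≈ 14.986.
V ≈ 6.2 × 14.986 ≈ 92.9 kt.

93 kt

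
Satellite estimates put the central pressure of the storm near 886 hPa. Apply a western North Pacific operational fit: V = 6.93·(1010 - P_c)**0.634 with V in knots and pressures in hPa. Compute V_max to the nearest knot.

ΔP = 1010 − 886 = 124 hPa.
124^0.634 ≈ 21.244.
V ≈ 6.93 × 21.244 ≈ 147.2 kt.

147 kt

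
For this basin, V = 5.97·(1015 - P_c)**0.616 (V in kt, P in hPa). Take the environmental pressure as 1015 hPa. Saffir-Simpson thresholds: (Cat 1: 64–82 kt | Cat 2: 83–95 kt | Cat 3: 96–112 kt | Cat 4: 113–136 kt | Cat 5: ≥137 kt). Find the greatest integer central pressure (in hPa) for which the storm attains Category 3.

924 hPa

Category 3 begins at V = 96 kt.
Required ΔP = (96/5.97)^(1/0.616) = 16.080^1.623 ≈ 90.84 hPa.
P_c ≤ 1015 − 90.84 = 924.16, so the highest integer P_c is 924 hPa.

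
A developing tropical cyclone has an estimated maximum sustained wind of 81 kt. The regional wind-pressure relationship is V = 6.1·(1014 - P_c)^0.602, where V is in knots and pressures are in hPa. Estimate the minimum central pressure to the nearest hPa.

941 hPa

ΔP = (V / 6.1)^(1/0.602) = (81/6.1)^1.661.
81/6.1 = 13.279; 13.279^1.661 ≈ 73.40 hPa.
P_c = 1014 − 73.40 = 940.60 ≈ 941 hPa.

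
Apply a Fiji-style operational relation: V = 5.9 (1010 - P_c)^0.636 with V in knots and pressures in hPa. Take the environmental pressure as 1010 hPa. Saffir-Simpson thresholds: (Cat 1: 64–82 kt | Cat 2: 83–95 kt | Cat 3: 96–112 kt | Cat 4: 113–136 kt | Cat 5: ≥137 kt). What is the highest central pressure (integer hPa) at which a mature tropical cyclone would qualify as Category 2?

Category 2 begins at V = 83 kt.
Required ΔP = (83/5.9)^(1/0.636) = 14.068^1.572 ≈ 63.88 hPa.
P_c ≤ 1010 − 63.88 = 946.12, so the highest integer P_c is 946 hPa.

946 hPa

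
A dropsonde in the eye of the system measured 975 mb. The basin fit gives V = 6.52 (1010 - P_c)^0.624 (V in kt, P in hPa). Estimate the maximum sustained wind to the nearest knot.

ΔP = 1010 − 975 = 35 mb.
35^0.624 ≈ 9.194.
V ≈ 6.52 × 9.194 ≈ 59.9 kt.

60 kt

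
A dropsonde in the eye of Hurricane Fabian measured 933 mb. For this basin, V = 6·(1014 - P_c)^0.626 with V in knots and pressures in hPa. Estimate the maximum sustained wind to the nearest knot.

94 kt

ΔP = 1014 − 933 = 81 mb.
81^0.626 ≈ 15.657.
V ≈ 6 × 15.657 ≈ 93.9 kt.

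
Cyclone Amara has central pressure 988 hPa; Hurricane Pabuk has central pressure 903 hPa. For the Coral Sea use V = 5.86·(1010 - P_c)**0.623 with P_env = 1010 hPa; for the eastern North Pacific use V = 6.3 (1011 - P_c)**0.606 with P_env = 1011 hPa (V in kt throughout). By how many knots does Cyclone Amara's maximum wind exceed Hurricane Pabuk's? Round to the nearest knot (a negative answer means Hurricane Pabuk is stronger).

Cyclone Amara: ΔP = 22; V ≈ 5.86 × 22^0.623 ≈ 40.20 kt.
Hurricane Pabuk: ΔP = 108; V ≈ 6.3 × 108^0.606 ≈ 107.55 kt.
Difference ≈ 40.20 − 107.55 = -67.35 → -67 kt.

-67 kt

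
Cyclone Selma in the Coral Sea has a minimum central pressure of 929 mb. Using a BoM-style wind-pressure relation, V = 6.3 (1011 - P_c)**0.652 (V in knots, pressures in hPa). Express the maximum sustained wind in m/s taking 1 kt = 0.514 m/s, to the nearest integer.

57 m/s

ΔP = 1011 − 929 = 82 mb.
V ≈ 6.3 × 82^0.652 = 6.3 × 17.693 ≈ 111.467 kt.
111.467 × 0.514 ≈ 57.29 m/s → 57 m/s.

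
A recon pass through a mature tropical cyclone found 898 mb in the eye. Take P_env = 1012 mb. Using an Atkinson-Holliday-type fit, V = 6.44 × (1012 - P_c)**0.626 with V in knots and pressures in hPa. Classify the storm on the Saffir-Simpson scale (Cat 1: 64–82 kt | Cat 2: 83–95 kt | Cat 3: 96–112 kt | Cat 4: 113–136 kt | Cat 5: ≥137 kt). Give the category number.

ΔP = 1012 − 898 = 114 mb.
V ≈ 6.44 × 114^0.626 = 6.44 × 19.39 ≈ 125 kt.
125 kt falls in the Category 4 band.

4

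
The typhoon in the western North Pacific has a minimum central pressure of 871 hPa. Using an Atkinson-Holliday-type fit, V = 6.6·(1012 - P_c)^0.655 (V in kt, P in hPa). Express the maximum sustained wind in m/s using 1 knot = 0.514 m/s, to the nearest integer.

ΔP = 1012 − 871 = 141 hPa.
V ≈ 6.6 × 141^0.655 = 6.6 × 25.570 ≈ 168.765 kt.
168.765 × 0.514 ≈ 86.75 m/s → 87 m/s.

87 m/s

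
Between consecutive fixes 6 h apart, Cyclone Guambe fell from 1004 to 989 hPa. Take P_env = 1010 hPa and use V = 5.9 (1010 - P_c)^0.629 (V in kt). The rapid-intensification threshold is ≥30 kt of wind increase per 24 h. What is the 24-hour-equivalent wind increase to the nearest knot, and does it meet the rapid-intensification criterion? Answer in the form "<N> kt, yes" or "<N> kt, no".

V₁: ΔP = 6, V ≈ 5.9 × 6^0.629 ≈ 18.21 kt.
V₂: ΔP = 21, V ≈ 5.9 × 21^0.629 ≈ 40.04 kt.
ΔV over 6 h = 21.83 kt → 24 h equivalent = 21.83 × 24/6 ≈ 87.32 kt.
87 kt ≥ 30 kt ⇒ rapid intensification.

87 kt, yes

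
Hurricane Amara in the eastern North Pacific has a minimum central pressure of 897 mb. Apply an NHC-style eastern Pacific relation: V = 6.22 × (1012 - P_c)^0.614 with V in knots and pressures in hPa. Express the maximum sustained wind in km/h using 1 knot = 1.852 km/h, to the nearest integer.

212 km/h

ΔP = 1012 − 897 = 115 mb.
V ≈ 6.22 × 115^0.614 = 6.22 × 18.419 ≈ 114.567 kt.
114.567 × 1.852 ≈ 212.18 km/h → 212 km/h.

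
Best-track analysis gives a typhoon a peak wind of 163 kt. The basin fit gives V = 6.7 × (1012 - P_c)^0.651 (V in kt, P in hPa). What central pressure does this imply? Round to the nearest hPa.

877 hPa

ΔP = (V / 6.7)^(1/0.651) = (163/6.7)^1.536.
163/6.7 = 24.328; 24.328^1.536 ≈ 134.65 hPa.
P_c = 1012 − 134.65 = 877.35 ≈ 877 hPa.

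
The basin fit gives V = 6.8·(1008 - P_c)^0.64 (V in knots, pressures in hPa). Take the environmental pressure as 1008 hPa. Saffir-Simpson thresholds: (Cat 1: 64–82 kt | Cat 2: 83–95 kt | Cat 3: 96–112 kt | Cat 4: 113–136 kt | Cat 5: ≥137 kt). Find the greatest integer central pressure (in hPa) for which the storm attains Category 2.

958 hPa

Category 2 begins at V = 83 kt.
Required ΔP = (83/6.8)^(1/0.64) = 12.206^1.562 ≈ 49.86 hPa.
P_c ≤ 1008 − 49.86 = 958.14, so the highest integer P_c is 958 hPa.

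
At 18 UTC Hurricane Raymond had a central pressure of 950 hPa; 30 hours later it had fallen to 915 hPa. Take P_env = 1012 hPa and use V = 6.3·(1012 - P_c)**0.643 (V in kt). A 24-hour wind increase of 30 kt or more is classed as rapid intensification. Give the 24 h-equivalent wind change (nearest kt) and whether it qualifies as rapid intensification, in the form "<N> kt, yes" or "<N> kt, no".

V₁: ΔP = 62, V ≈ 6.3 × 62^0.643 ≈ 89.51 kt.
V₂: ΔP = 97, V ≈ 6.3 × 97^0.643 ≈ 119.35 kt.
ΔV over 30 h = 29.84 kt → 24 h equivalent = 29.84 × 24/30 ≈ 23.87 kt.
24 kt < 30 kt ⇒ not rapid intensification.

24 kt, no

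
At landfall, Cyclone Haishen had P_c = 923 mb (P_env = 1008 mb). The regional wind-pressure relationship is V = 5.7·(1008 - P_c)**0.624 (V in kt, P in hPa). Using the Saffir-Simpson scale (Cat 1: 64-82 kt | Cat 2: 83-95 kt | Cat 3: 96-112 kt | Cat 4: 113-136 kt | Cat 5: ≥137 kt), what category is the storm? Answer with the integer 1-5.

2

ΔP = 1008 − 923 = 85 mb.
V ≈ 5.7 × 85^0.624 = 5.7 × 15.99 ≈ 91 kt.
91 kt falls in the Category 2 band.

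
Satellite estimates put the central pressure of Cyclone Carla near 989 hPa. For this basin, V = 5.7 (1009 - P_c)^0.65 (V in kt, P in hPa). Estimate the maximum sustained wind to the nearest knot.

ΔP = 1009 − 989 = 20 hPa.
20^0.65 ≈ 7.009.
V ≈ 5.7 × 7.009 ≈ 40.0 kt.

40 kt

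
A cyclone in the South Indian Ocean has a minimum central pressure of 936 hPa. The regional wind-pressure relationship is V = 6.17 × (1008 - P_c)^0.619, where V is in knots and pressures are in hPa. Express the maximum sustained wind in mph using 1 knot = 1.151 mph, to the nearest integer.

100 mph

ΔP = 1008 − 936 = 72 hPa.
V ≈ 6.17 × 72^0.619 = 6.17 × 14.115 ≈ 87.091 kt.
87.091 × 1.151 ≈ 100.24 mph → 100 mph.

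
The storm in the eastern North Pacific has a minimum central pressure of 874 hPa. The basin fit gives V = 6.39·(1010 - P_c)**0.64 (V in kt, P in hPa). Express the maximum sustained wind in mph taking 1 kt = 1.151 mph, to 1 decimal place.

170.6 mph

ΔP = 1010 − 874 = 136 hPa.
V ≈ 6.39 × 136^0.64 = 6.39 × 23.199 ≈ 148.240 kt.
148.240 × 1.151 ≈ 170.62 mph → 170.6 mph.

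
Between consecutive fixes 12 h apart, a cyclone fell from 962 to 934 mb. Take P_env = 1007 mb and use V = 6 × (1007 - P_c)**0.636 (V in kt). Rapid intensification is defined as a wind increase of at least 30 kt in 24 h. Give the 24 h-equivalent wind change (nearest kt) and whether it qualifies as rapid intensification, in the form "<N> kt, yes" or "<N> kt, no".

49 kt, yes

V₁: ΔP = 45, V ≈ 6 × 45^0.636 ≈ 67.55 kt.
V₂: ΔP = 73, V ≈ 6 × 73^0.636 ≈ 91.88 kt.
ΔV over 12 h = 24.33 kt → 24 h equivalent = 24.33 × 24/12 ≈ 48.66 kt.
49 kt ≥ 30 kt ⇒ rapid intensification.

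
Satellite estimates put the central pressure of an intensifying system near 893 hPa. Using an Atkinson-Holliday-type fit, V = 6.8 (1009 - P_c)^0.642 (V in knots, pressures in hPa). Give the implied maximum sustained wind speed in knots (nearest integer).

ΔP = 1009 − 893 = 116 hPa.
116^0.642 ≈ 21.153.
V ≈ 6.8 × 21.153 ≈ 143.8 kt.

144 kt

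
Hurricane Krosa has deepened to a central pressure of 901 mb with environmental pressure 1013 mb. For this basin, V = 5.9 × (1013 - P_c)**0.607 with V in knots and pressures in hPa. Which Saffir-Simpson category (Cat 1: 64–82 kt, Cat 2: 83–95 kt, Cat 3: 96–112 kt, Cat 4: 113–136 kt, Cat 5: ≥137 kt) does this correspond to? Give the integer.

ΔP = 1013 − 901 = 112 mb.
V ≈ 5.9 × 112^0.607 = 5.9 × 17.53 ≈ 103 kt.
103 kt falls in the Category 3 band.

3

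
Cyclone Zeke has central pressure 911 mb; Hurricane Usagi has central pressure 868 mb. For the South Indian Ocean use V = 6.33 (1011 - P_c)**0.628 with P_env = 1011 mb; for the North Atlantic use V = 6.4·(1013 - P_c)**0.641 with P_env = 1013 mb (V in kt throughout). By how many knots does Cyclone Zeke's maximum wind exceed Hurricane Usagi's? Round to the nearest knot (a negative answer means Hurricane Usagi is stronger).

Cyclone Zeke: ΔP = 100; V ≈ 6.33 × 100^0.628 ≈ 114.13 kt.
Hurricane Usagi: ΔP = 145; V ≈ 6.4 × 145^0.641 ≈ 155.46 kt.
Difference ≈ 114.13 − 155.46 = -41.33 → -41 kt.

-41 kt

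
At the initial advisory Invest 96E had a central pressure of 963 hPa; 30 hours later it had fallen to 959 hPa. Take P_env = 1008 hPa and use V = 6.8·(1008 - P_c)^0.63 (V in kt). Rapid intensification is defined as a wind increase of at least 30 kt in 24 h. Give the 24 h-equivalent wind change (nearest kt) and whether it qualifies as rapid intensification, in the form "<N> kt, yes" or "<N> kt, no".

3 kt, no

V₁: ΔP = 45, V ≈ 6.8 × 45^0.63 ≈ 74.82 kt.
V₂: ΔP = 49, V ≈ 6.8 × 49^0.63 ≈ 78.95 kt.
ΔV over 30 h = 4.13 kt → 24 h equivalent = 4.13 × 24/30 ≈ 3.30 kt.
3 kt < 30 kt ⇒ not rapid intensification.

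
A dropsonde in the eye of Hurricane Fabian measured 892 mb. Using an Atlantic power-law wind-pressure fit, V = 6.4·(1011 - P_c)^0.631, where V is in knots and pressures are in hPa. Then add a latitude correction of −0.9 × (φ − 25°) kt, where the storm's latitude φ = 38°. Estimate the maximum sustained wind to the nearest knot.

119 kt

ΔP = 1011 − 892 = 119 mb.
119^0.631 ≈ 20.402.
V ≈ 6.4 × 20.402 ≈ 130.6 kt.
Latitude correction: −0.9 × (38 − 25) = -11.7 kt.
Corrected V ≈ 118.9 kt → 119 kt.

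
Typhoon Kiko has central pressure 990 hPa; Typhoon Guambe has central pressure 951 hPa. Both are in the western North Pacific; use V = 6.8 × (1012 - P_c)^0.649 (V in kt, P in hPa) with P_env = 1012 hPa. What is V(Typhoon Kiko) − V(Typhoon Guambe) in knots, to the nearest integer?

Typhoon Kiko: ΔP = 22; V ≈ 6.8 × 22^0.649 ≈ 50.55 kt.
Typhoon Guambe: ΔP = 61; V ≈ 6.8 × 61^0.649 ≈ 97.99 kt.
Difference ≈ 50.55 − 97.99 = -47.44 → -47 kt.

-47 kt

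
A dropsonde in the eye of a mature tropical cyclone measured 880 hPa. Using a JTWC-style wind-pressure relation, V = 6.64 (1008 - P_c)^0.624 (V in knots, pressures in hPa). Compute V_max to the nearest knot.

137 kt

ΔP = 1008 − 880 = 128 hPa.
128^0.624 ≈ 20.649.
V ≈ 6.64 × 20.649 ≈ 137.1 kt.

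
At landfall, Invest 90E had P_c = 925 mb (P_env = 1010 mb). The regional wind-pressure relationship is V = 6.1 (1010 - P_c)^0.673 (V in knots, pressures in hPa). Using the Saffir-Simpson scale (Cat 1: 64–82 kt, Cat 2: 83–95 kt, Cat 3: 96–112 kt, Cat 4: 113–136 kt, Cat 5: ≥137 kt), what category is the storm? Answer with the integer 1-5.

4

ΔP = 1010 − 925 = 85 mb.
V ≈ 6.1 × 85^0.673 = 6.1 × 19.88 ≈ 121 kt.
121 kt falls in the Category 4 band.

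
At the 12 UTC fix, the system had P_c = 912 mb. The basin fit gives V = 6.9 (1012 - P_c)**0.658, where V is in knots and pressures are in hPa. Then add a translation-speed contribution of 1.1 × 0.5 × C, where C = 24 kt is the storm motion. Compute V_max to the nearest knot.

ΔP = 1012 − 912 = 100 mb.
100^0.658 ≈ 20.701.
V ≈ 6.9 × 20.701 ≈ 142.8 kt.
Translation term: 1.1 × 0.5 × 24 = 13.2 kt.
Corrected V ≈ 156 kt → 156 kt.

156 kt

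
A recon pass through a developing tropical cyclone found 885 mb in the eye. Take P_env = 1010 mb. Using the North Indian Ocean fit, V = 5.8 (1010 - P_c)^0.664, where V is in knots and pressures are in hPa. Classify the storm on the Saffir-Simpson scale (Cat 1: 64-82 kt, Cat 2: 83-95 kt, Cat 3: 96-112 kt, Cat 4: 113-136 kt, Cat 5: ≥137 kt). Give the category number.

5

ΔP = 1010 − 885 = 125 mb.
V ≈ 5.8 × 125^0.664 = 5.8 × 24.68 ≈ 143 kt.
143 kt falls in the Category 5 band.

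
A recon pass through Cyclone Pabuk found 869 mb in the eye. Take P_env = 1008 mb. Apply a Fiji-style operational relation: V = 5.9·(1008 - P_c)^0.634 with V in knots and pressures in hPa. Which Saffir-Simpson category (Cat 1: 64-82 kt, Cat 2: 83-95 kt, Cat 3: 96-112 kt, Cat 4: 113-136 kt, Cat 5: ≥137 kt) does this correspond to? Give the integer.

4

ΔP = 1008 − 869 = 139 mb.
V ≈ 5.9 × 139^0.634 = 5.9 × 22.84 ≈ 135 kt.
135 kt falls in the Category 4 band.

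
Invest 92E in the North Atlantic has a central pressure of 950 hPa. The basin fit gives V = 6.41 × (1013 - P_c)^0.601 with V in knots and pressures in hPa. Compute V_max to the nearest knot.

ΔP = 1013 − 950 = 63 hPa.
63^0.601 ≈ 12.062.
V ≈ 6.41 × 12.062 ≈ 77.3 kt.

77 kt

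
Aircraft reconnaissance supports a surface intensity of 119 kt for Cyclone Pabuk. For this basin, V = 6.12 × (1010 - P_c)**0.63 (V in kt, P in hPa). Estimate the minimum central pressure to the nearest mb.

ΔP = (V / 6.12)^(1/0.63) = (119/6.12)^1.587.
119/6.12 = 19.444; 19.444^1.587 ≈ 111.10 mb.
P_c = 1010 − 111.10 = 898.90 ≈ 899 mb.

899 mb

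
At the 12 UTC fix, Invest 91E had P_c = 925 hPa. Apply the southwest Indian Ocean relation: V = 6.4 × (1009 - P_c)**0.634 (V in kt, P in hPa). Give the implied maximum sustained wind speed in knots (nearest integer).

106 kt

ΔP = 1009 − 925 = 84 hPa.
84^0.634 ≈ 16.596.
V ≈ 6.4 × 16.596 ≈ 106.2 kt.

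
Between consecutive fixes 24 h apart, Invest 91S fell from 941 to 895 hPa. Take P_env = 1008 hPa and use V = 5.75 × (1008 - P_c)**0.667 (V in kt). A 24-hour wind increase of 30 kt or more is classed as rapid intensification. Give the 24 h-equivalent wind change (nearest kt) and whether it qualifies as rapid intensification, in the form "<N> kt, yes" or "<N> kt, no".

40 kt, yes

V₁: ΔP = 67, V ≈ 5.75 × 67^0.667 ≈ 94.99 kt.
V₂: ΔP = 113, V ≈ 5.75 × 113^0.667 ≈ 134.61 kt.
ΔV over 24 h = 39.62 kt → 24 h equivalent = 39.62 × 24/24 ≈ 39.62 kt.
40 kt ≥ 30 kt ⇒ rapid intensification.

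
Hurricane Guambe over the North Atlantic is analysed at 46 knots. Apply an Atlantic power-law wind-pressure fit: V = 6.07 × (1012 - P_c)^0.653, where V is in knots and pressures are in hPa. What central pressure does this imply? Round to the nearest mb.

ΔP = (V / 6.07)^(1/0.653) = (46/6.07)^1.531.
46/6.07 = 7.578; 7.578^1.531 ≈ 22.23 mb.
P_c = 1012 − 22.23 = 989.77 ≈ 990 mb.

990 mb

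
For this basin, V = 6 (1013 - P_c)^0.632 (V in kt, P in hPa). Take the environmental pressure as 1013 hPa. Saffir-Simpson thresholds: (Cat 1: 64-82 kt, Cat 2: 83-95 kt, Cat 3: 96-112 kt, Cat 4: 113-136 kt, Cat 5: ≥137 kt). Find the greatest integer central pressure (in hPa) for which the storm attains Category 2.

949 hPa

Category 2 begins at V = 83 kt.
Required ΔP = (83/6)^(1/0.632) = 13.833^1.582 ≈ 63.87 hPa.
P_c ≤ 1013 − 63.87 = 949.13, so the highest integer P_c is 949 hPa.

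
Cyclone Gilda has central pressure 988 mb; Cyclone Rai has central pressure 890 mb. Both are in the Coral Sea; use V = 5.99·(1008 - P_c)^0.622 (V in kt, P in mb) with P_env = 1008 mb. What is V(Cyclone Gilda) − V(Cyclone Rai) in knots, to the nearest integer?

-78 kt

Cyclone Gilda: ΔP = 20; V ≈ 5.99 × 20^0.622 ≈ 38.61 kt.
Cyclone Rai: ΔP = 118; V ≈ 5.99 × 118^0.622 ≈ 116.45 kt.
Difference ≈ 38.61 − 116.45 = -77.84 → -78 kt.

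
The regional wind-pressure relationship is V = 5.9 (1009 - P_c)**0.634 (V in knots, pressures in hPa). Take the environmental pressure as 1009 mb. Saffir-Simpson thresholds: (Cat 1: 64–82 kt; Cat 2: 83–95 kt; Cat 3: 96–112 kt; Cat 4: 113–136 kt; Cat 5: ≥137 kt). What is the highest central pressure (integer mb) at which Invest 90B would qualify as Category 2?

Category 2 begins at V = 83 kt.
Required ΔP = (83/5.9)^(1/0.634) = 14.068^1.577 ≈ 64.73 mb.
P_c ≤ 1009 − 64.73 = 944.27, so the highest integer P_c is 944 mb.

944 mb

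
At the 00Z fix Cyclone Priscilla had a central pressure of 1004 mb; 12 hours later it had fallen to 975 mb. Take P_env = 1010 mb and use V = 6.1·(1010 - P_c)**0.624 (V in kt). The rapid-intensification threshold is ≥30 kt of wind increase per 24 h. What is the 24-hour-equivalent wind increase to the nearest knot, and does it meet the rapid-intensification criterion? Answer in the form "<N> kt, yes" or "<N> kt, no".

V₁: ΔP = 6, V ≈ 6.1 × 6^0.624 ≈ 18.66 kt.
V₂: ΔP = 35, V ≈ 6.1 × 35^0.624 ≈ 56.08 kt.
ΔV over 12 h = 37.42 kt → 24 h equivalent = 37.42 × 24/12 ≈ 74.84 kt.
75 kt ≥ 30 kt ⇒ rapid intensification.

75 kt, yes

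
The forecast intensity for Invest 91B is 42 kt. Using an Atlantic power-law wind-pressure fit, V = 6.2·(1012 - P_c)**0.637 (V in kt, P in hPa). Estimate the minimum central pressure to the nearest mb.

992 mb

ΔP = (V / 6.2)^(1/0.637) = (42/6.2)^1.570.
42/6.2 = 6.774; 6.774^1.570 ≈ 20.15 mb.
P_c = 1012 − 20.15 = 991.85 ≈ 992 mb.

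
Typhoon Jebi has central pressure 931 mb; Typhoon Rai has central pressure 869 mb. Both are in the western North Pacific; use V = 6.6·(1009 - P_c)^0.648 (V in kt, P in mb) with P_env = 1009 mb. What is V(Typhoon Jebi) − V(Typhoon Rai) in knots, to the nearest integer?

Typhoon Jebi: ΔP = 78; V ≈ 6.6 × 78^0.648 ≈ 111.08 kt.
Typhoon Rai: ΔP = 140; V ≈ 6.6 × 140^0.648 ≈ 162.27 kt.
Difference ≈ 111.08 − 162.27 = -51.19 → -51 kt.

-51 kt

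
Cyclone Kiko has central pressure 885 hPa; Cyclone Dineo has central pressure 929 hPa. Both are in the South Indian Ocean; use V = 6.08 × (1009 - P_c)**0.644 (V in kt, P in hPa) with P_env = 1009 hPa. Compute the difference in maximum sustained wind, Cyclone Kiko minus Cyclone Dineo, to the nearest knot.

Cyclone Kiko: ΔP = 124; V ≈ 6.08 × 124^0.644 ≈ 135.54 kt.
Cyclone Dineo: ΔP = 80; V ≈ 6.08 × 80^0.644 ≈ 102.21 kt.
Difference ≈ 135.54 − 102.21 = 33.33 → 33 kt.

33 kt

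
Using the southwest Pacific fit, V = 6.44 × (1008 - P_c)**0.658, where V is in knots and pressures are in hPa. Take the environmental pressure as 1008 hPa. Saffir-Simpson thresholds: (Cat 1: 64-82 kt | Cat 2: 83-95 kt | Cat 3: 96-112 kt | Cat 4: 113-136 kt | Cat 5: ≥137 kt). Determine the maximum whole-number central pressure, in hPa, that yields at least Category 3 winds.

947 hPa

Category 3 begins at V = 96 kt.
Required ΔP = (96/6.44)^(1/0.658) = 14.907^1.520 ≈ 60.71 hPa.
P_c ≤ 1008 − 60.71 = 947.29, so the highest integer P_c is 947 hPa.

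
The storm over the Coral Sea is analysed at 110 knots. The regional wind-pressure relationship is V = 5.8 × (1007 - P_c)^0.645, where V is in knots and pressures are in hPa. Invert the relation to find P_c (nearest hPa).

911 hPa

ΔP = (V / 5.8)^(1/0.645) = (110/5.8)^1.550.
110/5.8 = 18.966; 18.966^1.550 ≈ 95.79 hPa.
P_c = 1007 − 95.79 = 911.21 ≈ 911 hPa.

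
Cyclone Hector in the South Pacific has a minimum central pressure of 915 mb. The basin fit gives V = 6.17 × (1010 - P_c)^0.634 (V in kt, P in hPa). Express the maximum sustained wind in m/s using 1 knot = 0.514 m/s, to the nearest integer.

ΔP = 1010 − 915 = 95 mb.
V ≈ 6.17 × 95^0.634 = 6.17 × 17.942 ≈ 110.704 kt.
110.704 × 0.514 ≈ 56.90 m/s → 57 m/s.

57 m/s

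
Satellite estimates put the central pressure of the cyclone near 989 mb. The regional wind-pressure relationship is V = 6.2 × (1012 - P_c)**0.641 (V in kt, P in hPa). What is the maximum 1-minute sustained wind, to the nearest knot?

46 kt

ΔP = 1012 − 989 = 23 mb.
23^0.641 ≈ 7.462.
V ≈ 6.2 × 7.462 ≈ 46.3 kt.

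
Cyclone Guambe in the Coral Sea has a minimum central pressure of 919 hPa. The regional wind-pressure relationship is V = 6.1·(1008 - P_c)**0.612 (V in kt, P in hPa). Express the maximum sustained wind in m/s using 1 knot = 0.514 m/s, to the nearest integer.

ΔP = 1008 − 919 = 89 hPa.
V ≈ 6.1 × 89^0.612 = 6.1 × 15.596 ≈ 95.139 kt.
95.139 × 0.514 ≈ 48.90 m/s → 49 m/s.

49 m/s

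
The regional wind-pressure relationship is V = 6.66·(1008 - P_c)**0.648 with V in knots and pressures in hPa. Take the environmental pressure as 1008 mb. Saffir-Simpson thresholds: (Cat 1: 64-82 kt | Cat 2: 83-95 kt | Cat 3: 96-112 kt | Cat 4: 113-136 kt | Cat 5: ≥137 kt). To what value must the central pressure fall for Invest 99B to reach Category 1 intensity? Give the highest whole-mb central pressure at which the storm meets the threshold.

975 mb

Category 1 begins at V = 64 kt.
Required ΔP = (64/6.66)^(1/0.648) = 9.610^1.543 ≈ 32.85 mb.
P_c ≤ 1008 − 32.85 = 975.15, so the highest integer P_c is 975 mb.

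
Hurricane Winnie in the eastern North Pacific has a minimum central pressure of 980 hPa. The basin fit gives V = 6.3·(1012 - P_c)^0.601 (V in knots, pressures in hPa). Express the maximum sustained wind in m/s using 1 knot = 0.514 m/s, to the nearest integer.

ΔP = 1012 − 980 = 32 hPa.
V ≈ 6.3 × 32^0.601 = 6.3 × 8.028 ≈ 50.575 kt.
50.575 × 0.514 ≈ 26.00 m/s → 26 m/s.

26 m/s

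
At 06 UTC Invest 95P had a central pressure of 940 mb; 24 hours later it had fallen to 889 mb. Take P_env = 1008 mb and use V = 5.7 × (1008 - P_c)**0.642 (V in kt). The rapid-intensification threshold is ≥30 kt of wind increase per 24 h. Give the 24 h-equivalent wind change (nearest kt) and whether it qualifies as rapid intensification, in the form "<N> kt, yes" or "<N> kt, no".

V₁: ΔP = 68, V ≈ 5.7 × 68^0.642 ≈ 85.57 kt.
V₂: ΔP = 119, V ≈ 5.7 × 119^0.642 ≈ 122.57 kt.
ΔV over 24 h = 37.00 kt → 24 h equivalent = 37.00 × 24/24 ≈ 37.00 kt.
37 kt ≥ 30 kt ⇒ rapid intensification.

37 kt, yes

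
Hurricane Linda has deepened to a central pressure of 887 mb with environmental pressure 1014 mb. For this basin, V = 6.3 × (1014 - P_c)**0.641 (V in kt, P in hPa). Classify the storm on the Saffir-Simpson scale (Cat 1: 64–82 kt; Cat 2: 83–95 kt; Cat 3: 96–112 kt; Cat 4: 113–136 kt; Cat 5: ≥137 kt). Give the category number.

5

ΔP = 1014 − 887 = 127 mb.
V ≈ 6.3 × 127^0.641 = 6.3 × 22.31 ≈ 141 kt.
141 kt falls in the Category 5 band.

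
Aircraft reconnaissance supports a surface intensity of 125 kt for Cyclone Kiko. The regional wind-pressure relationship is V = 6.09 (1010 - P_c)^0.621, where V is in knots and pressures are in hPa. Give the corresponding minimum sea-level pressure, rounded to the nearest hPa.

880 hPa

ΔP = (V / 6.09)^(1/0.621) = (125/6.09)^1.610.
125/6.09 = 20.525; 20.525^1.610 ≈ 129.78 hPa.
P_c = 1010 − 129.78 = 880.22 ≈ 880 hPa.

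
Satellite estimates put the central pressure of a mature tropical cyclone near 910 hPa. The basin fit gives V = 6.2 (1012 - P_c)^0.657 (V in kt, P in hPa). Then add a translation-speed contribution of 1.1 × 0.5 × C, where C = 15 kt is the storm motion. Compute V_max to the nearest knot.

138 kt

ΔP = 1012 − 910 = 102 hPa.
102^0.657 ≈ 20.876.
V ≈ 6.2 × 20.876 ≈ 129.4 kt.
Translation term: 1.1 × 0.5 × 15 = 8.25 kt.
Corrected V ≈ 137.65 kt → 138 kt.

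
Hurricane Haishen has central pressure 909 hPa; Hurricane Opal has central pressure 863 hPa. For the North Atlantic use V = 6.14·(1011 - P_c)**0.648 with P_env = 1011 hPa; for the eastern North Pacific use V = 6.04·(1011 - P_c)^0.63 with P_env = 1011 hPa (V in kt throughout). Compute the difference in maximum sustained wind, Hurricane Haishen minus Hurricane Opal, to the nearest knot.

-18 kt

Hurricane Haishen: ΔP = 102; V ≈ 6.14 × 102^0.648 ≈ 122.95 kt.
Hurricane Opal: ΔP = 148; V ≈ 6.04 × 148^0.63 ≈ 140.70 kt.
Difference ≈ 122.95 − 140.70 = -17.75 → -18 kt.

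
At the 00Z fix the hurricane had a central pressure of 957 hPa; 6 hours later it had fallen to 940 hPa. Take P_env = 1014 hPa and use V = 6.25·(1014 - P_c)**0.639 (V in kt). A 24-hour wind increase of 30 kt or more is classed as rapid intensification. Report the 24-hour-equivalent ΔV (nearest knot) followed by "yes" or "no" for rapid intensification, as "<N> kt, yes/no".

60 kt, yes

V₁: ΔP = 57, V ≈ 6.25 × 57^0.639 ≈ 82.77 kt.
V₂: ΔP = 74, V ≈ 6.25 × 74^0.639 ≈ 97.80 kt.
ΔV over 6 h = 15.03 kt → 24 h equivalent = 15.03 × 24/6 ≈ 60.12 kt.
60 kt ≥ 30 kt ⇒ rapid intensification.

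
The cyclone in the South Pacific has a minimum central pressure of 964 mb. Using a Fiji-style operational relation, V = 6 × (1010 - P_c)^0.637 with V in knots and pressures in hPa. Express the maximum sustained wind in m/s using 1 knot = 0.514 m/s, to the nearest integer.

35 m/s

ΔP = 1010 − 964 = 46 mb.
V ≈ 6 × 46^0.637 = 6 × 11.460 ≈ 68.759 kt.
68.759 × 0.514 ≈ 35.34 m/s → 35 m/s.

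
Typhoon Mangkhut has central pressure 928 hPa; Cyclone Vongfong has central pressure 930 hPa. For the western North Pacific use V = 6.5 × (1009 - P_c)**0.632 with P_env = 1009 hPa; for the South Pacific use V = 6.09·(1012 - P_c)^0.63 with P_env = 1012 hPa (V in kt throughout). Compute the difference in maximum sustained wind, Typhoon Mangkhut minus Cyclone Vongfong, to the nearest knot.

7 kt

Typhoon Mangkhut: ΔP = 81; V ≈ 6.5 × 81^0.632 ≈ 104.49 kt.
Cyclone Vongfong: ΔP = 82; V ≈ 6.09 × 82^0.63 ≈ 97.80 kt.
Difference ≈ 104.49 − 97.80 = 6.69 → 7 kt.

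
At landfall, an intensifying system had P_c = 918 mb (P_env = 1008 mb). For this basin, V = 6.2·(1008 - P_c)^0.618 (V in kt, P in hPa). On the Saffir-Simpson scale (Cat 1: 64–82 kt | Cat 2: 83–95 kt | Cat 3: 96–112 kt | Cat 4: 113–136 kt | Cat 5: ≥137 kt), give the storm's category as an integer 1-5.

3

ΔP = 1008 − 918 = 90 mb.
V ≈ 6.2 × 90^0.618 = 6.2 × 16.13 ≈ 100 kt.
100 kt falls in the Category 3 band.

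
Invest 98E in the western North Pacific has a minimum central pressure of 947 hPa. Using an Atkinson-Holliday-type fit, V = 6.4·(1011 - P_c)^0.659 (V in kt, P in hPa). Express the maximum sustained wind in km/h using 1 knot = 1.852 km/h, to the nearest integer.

ΔP = 1011 − 947 = 64 hPa.
V ≈ 6.4 × 64^0.659 = 6.4 × 15.498 ≈ 99.187 kt.
99.187 × 1.852 ≈ 183.69 km/h → 184 km/h.

184 km/h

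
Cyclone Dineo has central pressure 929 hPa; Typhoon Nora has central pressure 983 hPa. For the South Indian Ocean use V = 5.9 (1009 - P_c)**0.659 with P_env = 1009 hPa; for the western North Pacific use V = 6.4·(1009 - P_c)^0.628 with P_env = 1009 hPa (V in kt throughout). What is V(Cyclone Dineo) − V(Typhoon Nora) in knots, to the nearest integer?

Cyclone Dineo: ΔP = 80; V ≈ 5.9 × 80^0.659 ≈ 105.92 kt.
Typhoon Nora: ΔP = 26; V ≈ 6.4 × 26^0.628 ≈ 49.52 kt.
Difference ≈ 105.92 − 49.52 = 56.40 → 56 kt.

56 kt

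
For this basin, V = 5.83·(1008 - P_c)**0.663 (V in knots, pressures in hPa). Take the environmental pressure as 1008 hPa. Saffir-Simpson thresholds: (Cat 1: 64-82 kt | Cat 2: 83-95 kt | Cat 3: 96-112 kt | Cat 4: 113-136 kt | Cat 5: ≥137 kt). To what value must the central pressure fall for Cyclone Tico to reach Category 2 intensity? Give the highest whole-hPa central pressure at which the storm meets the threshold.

953 hPa

Category 2 begins at V = 83 kt.
Required ΔP = (83/5.83)^(1/0.663) = 14.237^1.508 ≈ 54.91 hPa.
P_c ≤ 1008 − 54.91 = 953.09, so the highest integer P_c is 953 hPa.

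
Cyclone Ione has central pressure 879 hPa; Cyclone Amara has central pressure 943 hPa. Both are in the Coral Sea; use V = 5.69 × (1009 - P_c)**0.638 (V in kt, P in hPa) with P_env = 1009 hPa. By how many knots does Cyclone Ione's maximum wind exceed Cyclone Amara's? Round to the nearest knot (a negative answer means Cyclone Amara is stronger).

Cyclone Ione: ΔP = 130; V ≈ 5.69 × 130^0.638 ≈ 127.00 kt.
Cyclone Amara: ΔP = 66; V ≈ 5.69 × 66^0.638 ≈ 82.41 kt.
Difference ≈ 127.00 − 82.41 = 44.59 → 45 kt.

45 kt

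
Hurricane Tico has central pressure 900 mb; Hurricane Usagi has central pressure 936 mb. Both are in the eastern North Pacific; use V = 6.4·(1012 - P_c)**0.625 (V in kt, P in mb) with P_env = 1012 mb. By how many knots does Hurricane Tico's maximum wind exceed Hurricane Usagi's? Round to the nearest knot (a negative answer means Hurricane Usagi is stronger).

Hurricane Tico: ΔP = 112; V ≈ 6.4 × 112^0.625 ≈ 122.16 kt.
Hurricane Usagi: ΔP = 76; V ≈ 6.4 × 76^0.625 ≈ 95.87 kt.
Difference ≈ 122.16 − 95.87 = 26.29 → 26 kt.

26 kt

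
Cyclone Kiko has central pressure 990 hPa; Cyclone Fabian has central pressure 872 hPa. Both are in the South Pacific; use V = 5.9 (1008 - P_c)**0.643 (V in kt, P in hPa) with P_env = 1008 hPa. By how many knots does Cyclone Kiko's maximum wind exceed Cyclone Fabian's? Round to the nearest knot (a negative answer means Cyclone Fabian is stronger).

Cyclone Kiko: ΔP = 18; V ≈ 5.9 × 18^0.643 ≈ 37.84 kt.
Cyclone Fabian: ΔP = 136; V ≈ 5.9 × 136^0.643 ≈ 138.90 kt.
Difference ≈ 37.84 − 138.90 = -101.06 → -101 kt.

-101 kt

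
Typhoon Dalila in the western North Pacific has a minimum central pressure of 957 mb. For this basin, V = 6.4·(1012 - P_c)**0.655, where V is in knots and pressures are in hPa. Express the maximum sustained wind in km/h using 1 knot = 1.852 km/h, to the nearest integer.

ΔP = 1012 − 957 = 55 mb.
V ≈ 6.4 × 55^0.655 = 6.4 × 13.802 ≈ 88.332 kt.
88.332 × 1.852 ≈ 163.59 km/h → 164 km/h.

164 km/h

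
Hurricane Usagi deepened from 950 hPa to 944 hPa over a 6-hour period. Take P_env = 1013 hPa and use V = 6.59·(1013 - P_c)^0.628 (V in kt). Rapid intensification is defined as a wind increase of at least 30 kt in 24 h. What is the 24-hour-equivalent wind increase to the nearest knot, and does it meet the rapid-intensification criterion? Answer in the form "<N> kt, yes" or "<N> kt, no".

V₁: ΔP = 63, V ≈ 6.59 × 63^0.628 ≈ 88.89 kt.
V₂: ΔP = 69, V ≈ 6.59 × 69^0.628 ≈ 94.12 kt.
ΔV over 6 h = 5.23 kt → 24 h equivalent = 5.23 × 24/6 ≈ 20.92 kt.
21 kt < 30 kt ⇒ not rapid intensification.

21 kt, no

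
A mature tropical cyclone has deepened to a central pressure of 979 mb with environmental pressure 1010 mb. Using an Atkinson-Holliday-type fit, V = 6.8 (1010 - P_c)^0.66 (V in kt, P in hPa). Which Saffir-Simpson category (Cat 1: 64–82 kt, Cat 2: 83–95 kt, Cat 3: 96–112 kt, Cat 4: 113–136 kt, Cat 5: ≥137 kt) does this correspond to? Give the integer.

1

ΔP = 1010 − 979 = 31 mb.
V ≈ 6.8 × 31^0.66 = 6.8 × 9.64 ≈ 66 kt.
66 kt falls in the Category 1 band.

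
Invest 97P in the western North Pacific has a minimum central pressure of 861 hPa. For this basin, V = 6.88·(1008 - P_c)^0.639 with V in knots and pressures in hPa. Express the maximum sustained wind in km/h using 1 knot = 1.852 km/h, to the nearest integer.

309 km/h

ΔP = 1008 − 861 = 147 hPa.
V ≈ 6.88 × 147^0.639 = 6.88 × 24.261 ≈ 166.918 kt.
166.918 × 1.852 ≈ 309.13 km/h → 309 km/h.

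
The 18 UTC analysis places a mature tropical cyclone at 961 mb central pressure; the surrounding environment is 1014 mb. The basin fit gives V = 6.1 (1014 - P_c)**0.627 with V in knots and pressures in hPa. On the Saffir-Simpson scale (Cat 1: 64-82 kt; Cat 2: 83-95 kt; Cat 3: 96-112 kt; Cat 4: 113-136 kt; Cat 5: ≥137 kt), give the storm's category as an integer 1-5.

1

ΔP = 1014 − 961 = 53 mb.
V ≈ 6.1 × 53^0.627 = 6.1 × 12.05 ≈ 74 kt.
74 kt falls in the Category 1 band.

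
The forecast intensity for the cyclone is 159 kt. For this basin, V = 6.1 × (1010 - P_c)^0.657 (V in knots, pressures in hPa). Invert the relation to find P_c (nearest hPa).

867 hPa

ΔP = (V / 6.1)^(1/0.657) = (159/6.1)^1.522.
159/6.1 = 26.066; 26.066^1.522 ≈ 143.01 hPa.
P_c = 1010 − 143.01 = 866.99 ≈ 867 hPa.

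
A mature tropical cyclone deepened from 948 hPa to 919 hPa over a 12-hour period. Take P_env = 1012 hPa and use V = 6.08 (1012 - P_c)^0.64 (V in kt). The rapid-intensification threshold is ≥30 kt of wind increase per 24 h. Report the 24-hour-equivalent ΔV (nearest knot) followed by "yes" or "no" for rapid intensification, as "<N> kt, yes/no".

47 kt, yes

V₁: ΔP = 64, V ≈ 6.08 × 64^0.64 ≈ 87.07 kt.
V₂: ΔP = 93, V ≈ 6.08 × 93^0.64 ≈ 110.59 kt.
ΔV over 12 h = 23.52 kt → 24 h equivalent = 23.52 × 24/12 ≈ 47.04 kt.
47 kt ≥ 30 kt ⇒ rapid intensification.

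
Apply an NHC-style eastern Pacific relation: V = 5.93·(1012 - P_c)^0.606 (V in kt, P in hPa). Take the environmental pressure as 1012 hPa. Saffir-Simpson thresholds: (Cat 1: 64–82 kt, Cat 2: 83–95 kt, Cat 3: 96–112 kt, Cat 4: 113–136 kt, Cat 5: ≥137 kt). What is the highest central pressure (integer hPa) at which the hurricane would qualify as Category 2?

934 hPa

Category 2 begins at V = 83 kt.
Required ΔP = (83/5.93)^(1/0.606) = 13.997^1.650 ≈ 77.83 hPa.
P_c ≤ 1012 − 77.83 = 934.17, so the highest integer P_c is 934 hPa.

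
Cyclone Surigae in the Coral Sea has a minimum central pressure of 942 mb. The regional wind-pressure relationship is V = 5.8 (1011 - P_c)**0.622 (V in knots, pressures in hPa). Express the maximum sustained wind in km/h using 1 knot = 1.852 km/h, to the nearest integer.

150 km/h

ΔP = 1011 − 942 = 69 mb.
V ≈ 5.8 × 69^0.622 = 5.8 × 13.924 ≈ 80.759 kt.
80.759 × 1.852 ≈ 149.57 km/h → 150 km/h.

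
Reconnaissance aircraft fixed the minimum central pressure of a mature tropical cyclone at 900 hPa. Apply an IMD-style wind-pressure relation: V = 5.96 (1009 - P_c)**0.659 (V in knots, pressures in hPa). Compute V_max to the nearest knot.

131 kt

ΔP = 1009 − 900 = 109 hPa.
109^0.659 ≈ 22.012.
V ≈ 5.96 × 22.012 ≈ 131.2 kt.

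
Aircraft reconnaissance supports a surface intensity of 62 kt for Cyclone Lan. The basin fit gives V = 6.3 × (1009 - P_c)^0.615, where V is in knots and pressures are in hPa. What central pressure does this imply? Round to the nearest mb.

ΔP = (V / 6.3)^(1/0.615) = (62/6.3)^1.626.
62/6.3 = 9.841; 9.841^1.626 ≈ 41.18 mb.
P_c = 1009 − 41.18 = 967.82 ≈ 968 mb.

968 mb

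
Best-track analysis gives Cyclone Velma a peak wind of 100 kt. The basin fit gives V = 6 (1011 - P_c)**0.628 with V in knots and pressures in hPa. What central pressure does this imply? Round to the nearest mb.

923 mb

ΔP = (V / 6)^(1/0.628) = (100/6)^1.592.
100/6 = 16.667; 16.667^1.592 ≈ 88.23 mb.
P_c = 1011 − 88.23 = 922.77 ≈ 923 mb.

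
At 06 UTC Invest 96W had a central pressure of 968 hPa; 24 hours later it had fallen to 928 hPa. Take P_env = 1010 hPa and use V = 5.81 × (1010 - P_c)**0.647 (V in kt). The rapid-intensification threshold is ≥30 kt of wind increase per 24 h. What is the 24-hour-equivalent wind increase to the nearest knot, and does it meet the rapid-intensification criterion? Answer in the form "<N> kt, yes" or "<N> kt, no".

V₁: ΔP = 42, V ≈ 5.81 × 42^0.647 ≈ 65.23 kt.
V₂: ΔP = 82, V ≈ 5.81 × 82^0.647 ≈ 100.56 kt.
ΔV over 24 h = 35.33 kt → 24 h equivalent = 35.33 × 24/24 ≈ 35.33 kt.
35 kt ≥ 30 kt ⇒ rapid intensification.

35 kt, yes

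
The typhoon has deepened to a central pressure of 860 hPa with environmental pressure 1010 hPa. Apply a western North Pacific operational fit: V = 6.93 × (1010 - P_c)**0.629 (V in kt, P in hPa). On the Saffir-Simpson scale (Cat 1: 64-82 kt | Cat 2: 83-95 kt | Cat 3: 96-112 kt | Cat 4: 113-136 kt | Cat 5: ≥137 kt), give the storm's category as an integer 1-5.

5

ΔP = 1010 − 860 = 150 hPa.
V ≈ 6.93 × 150^0.629 = 6.93 × 23.38 ≈ 162 kt.
162 kt falls in the Category 5 band.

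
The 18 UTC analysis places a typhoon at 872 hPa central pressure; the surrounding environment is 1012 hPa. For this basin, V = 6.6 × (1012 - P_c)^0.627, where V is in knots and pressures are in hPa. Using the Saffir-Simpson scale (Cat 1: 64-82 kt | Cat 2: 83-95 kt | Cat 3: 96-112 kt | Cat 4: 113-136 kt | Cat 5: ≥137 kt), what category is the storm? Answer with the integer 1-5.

ΔP = 1012 − 872 = 140 hPa.
V ≈ 6.6 × 140^0.627 = 6.6 × 22.16 ≈ 146 kt.
146 kt falls in the Category 5 band.

5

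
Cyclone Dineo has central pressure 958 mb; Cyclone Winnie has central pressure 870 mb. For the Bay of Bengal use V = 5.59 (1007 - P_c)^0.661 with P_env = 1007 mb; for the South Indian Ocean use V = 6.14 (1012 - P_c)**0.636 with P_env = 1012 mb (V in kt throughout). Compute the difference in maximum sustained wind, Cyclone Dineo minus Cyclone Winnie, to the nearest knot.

Cyclone Dineo: ΔP = 49; V ≈ 5.59 × 49^0.661 ≈ 73.22 kt.
Cyclone Winnie: ΔP = 142; V ≈ 6.14 × 142^0.636 ≈ 143.56 kt.
Difference ≈ 73.22 − 143.56 = -70.34 → -70 kt.

-70 kt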